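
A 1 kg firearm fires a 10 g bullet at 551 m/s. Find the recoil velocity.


v_recoil = m_p * v_p / m_gun = 0.01 * 551 / 1 = 5.51 m/s

5.51 m/s


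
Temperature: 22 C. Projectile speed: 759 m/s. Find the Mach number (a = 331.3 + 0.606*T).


a = 331.3 + 0.606*(22) = 344.632 m/s
M = v/a = 759/344.632 = 2.202

2.202


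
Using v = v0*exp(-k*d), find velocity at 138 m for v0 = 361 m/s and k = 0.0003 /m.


v = v0*exp(-k*d) = 361*exp(-0.0003*138) = 346.4 m/s

346.4 m/s


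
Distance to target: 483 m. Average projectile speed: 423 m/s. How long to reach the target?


t = d/v = 483/423 = 1.142 s

1.142 s


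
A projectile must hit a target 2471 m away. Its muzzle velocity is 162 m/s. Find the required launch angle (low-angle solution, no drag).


sin(2*theta) = R*g/v0^2 = 2471*9.81/162^2 = 0.923659, theta = arcsin(0.923659)/2 = 33.73°

33.73 degrees


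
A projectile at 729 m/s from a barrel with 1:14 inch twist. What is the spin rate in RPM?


twist_m = 14*0.0254 = 0.3556 m
spin = v/twist = 729/0.3556 = 2050.056 rev/s
RPM = spin*60 = 2050.056*60 ≈ 123003 RPM

123003 RPM


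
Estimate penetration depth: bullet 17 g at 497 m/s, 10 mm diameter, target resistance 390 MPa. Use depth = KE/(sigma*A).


A = pi*(d/2)^2 = pi*(10/2)^2 = 78.5398 mm^2
E = 0.5*m*v^2 = 0.5*0.017*497^2 = 2099.58 J
depth = E/(sigma*A) = 2099.58 J / (390 MPa * 78.5398 mm^2) = 2099.58/(390 * 78.5398) m = 0.0685452 m ≈ 68.55 mm

68.55 mm


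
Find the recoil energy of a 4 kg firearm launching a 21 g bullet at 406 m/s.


v_r = m_p*v_p/m_gun = 0.021*406/4 = 2.1315 m/s, E_r = 0.5*m_gun*v_r^2 = 0.5*4*2.1315^2 = 9.087 J

9.087 J


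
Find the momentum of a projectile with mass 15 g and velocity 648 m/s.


p = m*v = 0.015*648 = 9.72 kg·m/s

9.72 kg·m/s


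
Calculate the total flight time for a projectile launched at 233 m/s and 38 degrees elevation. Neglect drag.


T = 2*v0*sin(theta)/g = 2*233*sin(38°)/9.81 = 29.25 s

29.25 s


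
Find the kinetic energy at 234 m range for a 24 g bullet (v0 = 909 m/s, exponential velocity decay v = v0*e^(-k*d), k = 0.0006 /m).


v = v0*exp(-k*d) = 909*exp(-0.0006*234) = 789.931 m/s
E = 0.5*m*v^2 = 0.5*0.024*789.931^2 = 7488 J

7488 J


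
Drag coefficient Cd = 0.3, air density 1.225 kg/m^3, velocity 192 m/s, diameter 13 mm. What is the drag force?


A = pi*(d/2)^2 = pi*(13/2000)^2 = 1.32732e-04 m^2
Fd = 0.5*Cd*rho*A*v^2 = 0.5*0.3*1.225*1.32732e-04*192^2 = 0.8991 N

0.8991 N


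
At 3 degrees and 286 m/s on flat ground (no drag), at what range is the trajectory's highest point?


R = v0^2*sin(2*theta)/g = 286^2*sin(2*3°)/9.81 = 871.561 m
apex_dist = R/2 = 871.561/2 = 435.8 m

435.8 m


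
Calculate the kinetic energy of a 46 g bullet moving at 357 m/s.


E = 0.5*m*v^2 = 0.5*0.046*357^2 = 2931 J

2931 J


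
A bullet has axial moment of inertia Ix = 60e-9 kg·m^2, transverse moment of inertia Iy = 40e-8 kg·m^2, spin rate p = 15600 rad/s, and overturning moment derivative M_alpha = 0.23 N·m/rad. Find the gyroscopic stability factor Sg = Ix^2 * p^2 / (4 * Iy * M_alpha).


Sg = Ix^2 * p^2 / (4 * Iy * M_alpha) = (60e-9)^2 * 15600^2 / (4 * 40e-8 * 0.23) = 2.381

2.381


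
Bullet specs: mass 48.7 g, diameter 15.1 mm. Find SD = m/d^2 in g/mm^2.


SD = m/d^2 = 48.7/15.1^2 = 0.2136 g/mm^2

0.2136 g/mm^2


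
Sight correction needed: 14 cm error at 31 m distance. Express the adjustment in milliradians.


1 mrad subtends 1 cm per 10 m of range, so adj = error_cm / (dist_m / 10) = 14 / (31/10) = 4.516 mrad

4.516 mrad


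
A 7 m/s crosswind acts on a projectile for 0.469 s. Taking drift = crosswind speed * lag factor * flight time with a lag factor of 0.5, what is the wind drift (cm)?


drift = v_wind * lag * t = 7 * 0.5 * 0.469 = 1.6415 m ≈ 164.2 cm

164.2 cm


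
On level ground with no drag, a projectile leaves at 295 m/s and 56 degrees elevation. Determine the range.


R = v0^2 * sin(2*theta) / g = 295^2 * sin(2*56°) / 9.81 = 8225 m

8225 m


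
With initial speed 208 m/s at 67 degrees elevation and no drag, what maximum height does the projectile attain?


H = (v0*sin(theta))^2 / (2g) = (208*sin(67°))^2 / (2*9.81) = 1868 m

1868 m


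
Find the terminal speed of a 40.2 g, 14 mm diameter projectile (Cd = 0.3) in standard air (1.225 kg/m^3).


A = pi*(d/2)^2 = pi*(14/2000)^2 = 1.53938e-04 m^2
vt = sqrt(2mg/(Cd*rho*A)) = sqrt(2*0.0402*9.81/(0.3 * 1.225 * 1.53938e-04)) = 118.1 m/s

118.1 m/s


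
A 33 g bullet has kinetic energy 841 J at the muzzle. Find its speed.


v = sqrt(2*E/m) = sqrt(2*841/0.033) = 225.8 m/s

225.8 m/s


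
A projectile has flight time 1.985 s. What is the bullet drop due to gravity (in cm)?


drop = 0.5*g*t^2 = 0.5*9.81*1.985^2 = 19.3268 m ≈ 1933 cm

1933 cm


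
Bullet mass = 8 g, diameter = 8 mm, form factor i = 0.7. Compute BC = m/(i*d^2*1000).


BC = m/(i*d^2*1000) = 8/(0.7 * 8^2 * 1000) = 0.0001786

0.0001786


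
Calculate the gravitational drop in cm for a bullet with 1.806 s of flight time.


drop = 0.5*g*t^2 = 0.5*9.81*1.806^2 = 15.9983 m ≈ 1600 cm

1600 cm


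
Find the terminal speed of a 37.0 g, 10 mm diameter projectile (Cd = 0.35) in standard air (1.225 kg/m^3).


A = pi*(d/2)^2 = pi*(10/2000)^2 = 7.85398e-05 m^2
vt = sqrt(2mg/(Cd*rho*A)) = sqrt(2*0.037*9.81/(0.35 * 1.225 * 7.85398e-05)) = 146.8 m/s

146.8 m/s


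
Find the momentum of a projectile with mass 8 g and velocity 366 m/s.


p = m*v = 0.008*366 = 2.928 kg·m/s

2.928 kg·m/s


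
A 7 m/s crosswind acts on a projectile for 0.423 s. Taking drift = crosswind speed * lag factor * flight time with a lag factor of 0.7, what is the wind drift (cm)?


drift = v_wind * lag * t = 7 * 0.7 * 0.423 = 2.0727 m ≈ 207.3 cm

207.3 cm


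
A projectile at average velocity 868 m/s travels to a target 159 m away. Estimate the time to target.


t = d/v = 159/868 = 0.1832 s

0.1832 s


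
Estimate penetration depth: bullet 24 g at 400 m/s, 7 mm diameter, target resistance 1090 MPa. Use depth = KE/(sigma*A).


A = pi*(d/2)^2 = pi*(7/2)^2 = 38.4845 mm^2
E = 0.5*m*v^2 = 0.5*0.024*400^2 = 1920 J
depth = E/(sigma*A) = 1920 J / (1090 MPa * 38.4845 mm^2) = 1920/(1090 * 38.4845) m = 0.0457708 m ≈ 45.77 mm

45.77 mm


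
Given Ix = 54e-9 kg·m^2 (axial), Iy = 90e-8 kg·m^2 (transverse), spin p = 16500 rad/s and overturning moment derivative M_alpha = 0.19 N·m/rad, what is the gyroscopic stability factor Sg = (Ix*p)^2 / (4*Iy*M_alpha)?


Sg = Ix^2 * p^2 / (4 * Iy * M_alpha) = (54e-9)^2 * 16500^2 / (4 * 90e-8 * 0.19) = 1.161

1.161


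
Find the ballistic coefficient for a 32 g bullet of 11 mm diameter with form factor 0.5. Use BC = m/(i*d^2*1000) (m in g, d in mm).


BC = m/(i*d^2*1000) = 32/(0.5 * 11^2 * 1000) = 0.0005289

0.0005289


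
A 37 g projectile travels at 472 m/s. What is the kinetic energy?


E = 0.5*m*v^2 = 0.5*0.037*472^2 = 4122 J

4122 J


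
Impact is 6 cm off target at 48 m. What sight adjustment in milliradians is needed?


1 mrad subtends 1 cm per 10 m of range, so adj = error_cm / (dist_m / 10) = 6 / (48/10) = 1.25 mrad

1.25 mrad


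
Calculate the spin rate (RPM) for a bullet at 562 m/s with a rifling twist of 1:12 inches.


twist_m = 12*0.0254 = 0.3048 m
spin = v/twist = 562/0.3048 = 1843.832 rev/s
RPM = spin*60 = 1843.832*60 ≈ 110630 RPM

110630 RPM


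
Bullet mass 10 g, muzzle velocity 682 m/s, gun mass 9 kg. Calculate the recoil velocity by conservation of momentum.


v_recoil = m_p * v_p / m_gun = 0.01 * 682 / 9 = 0.7578 m/s

0.7578 m/s


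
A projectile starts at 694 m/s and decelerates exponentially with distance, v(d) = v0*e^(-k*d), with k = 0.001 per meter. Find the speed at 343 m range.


v = v0*exp(-k*d) = 694*exp(-0.001*343) = 492.5 m/s

492.5 m/s


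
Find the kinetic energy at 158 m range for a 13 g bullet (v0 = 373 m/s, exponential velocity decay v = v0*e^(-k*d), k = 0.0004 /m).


v = v0*exp(-k*d) = 373*exp(-0.0004*158) = 350.156 m/s
E = 0.5*m*v^2 = 0.5*0.013*350.156^2 = 797 J

797 J


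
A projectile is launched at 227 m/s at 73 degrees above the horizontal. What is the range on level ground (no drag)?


R = v0^2 * sin(2*theta) / g = 227^2 * sin(2*73°) / 9.81 = 2937 m

2937 m


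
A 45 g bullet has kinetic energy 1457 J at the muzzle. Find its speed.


v = sqrt(2*E/m) = sqrt(2*1457/0.045) = 254.5 m/s

254.5 m/s


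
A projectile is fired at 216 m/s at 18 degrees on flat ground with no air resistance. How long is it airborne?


T = 2*v0*sin(theta)/g = 2*216*sin(18°)/9.81 = 13.61 s

13.61 s


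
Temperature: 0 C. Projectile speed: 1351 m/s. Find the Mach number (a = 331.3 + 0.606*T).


a = 331.3 + 0.606*(0) = 331.3 m/s
M = v/a = 1351/331.3 = 4.078

4.078


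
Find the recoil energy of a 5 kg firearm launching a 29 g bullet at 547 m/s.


v_r = m_p*v_p/m_gun = 0.029*547/5 = 3.1726 m/s, E_r = 0.5*m_gun*v_r^2 = 0.5*5*3.1726^2 = 25.16 J

25.16 J


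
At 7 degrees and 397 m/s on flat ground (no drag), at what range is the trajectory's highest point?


R = v0^2*sin(2*theta)/g = 397^2*sin(2*7°)/9.81 = 3886.76 m
apex_dist = R/2 = 3886.76/2 = 1943 m

1943 m


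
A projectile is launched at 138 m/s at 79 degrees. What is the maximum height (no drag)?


H = (v0*sin(theta))^2 / (2g) = (138*sin(79°))^2 / (2*9.81) = 935.3 m

935.3 m


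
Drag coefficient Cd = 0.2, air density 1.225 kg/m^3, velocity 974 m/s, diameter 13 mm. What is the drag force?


A = pi*(d/2)^2 = pi*(13/2000)^2 = 1.32732e-04 m^2
Fd = 0.5*Cd*rho*A*v^2 = 0.5*0.2*1.225*1.32732e-04*974^2 = 15.43 N

15.43 N


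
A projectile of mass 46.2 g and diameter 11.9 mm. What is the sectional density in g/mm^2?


SD = m/d^2 = 46.2/11.9^2 = 0.3262 g/mm^2

0.3262 g/mm^2


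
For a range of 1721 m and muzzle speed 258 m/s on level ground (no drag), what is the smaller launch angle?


sin(2*theta) = R*g/v0^2 = 1721*9.81/258^2 = 0.253636, theta = arcsin(0.253636)/2 = 7.346°

7.346 degrees


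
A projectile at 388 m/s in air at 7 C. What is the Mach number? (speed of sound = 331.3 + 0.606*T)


a = 331.3 + 0.606*(7) = 335.542 m/s
M = v/a = 388/335.542 = 1.156

1.156


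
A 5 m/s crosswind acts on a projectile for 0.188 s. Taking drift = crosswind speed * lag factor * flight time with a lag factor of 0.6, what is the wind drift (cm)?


drift = v_wind * lag * t = 5 * 0.6 * 0.188 = 0.564 m ≈ 56.4 cm

56.4 cm


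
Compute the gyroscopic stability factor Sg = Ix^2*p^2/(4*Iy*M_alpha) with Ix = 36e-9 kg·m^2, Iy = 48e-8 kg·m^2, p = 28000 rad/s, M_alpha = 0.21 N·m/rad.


Sg = Ix^2 * p^2 / (4 * Iy * M_alpha) = (36e-9)^2 * 28000^2 / (4 * 48e-8 * 0.21) = 2.52

2.52


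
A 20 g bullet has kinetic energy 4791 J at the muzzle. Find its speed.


v = sqrt(2*E/m) = sqrt(2*4791/0.02) = 692.2 m/s

692.2 m/s


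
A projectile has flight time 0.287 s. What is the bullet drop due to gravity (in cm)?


drop = 0.5*g*t^2 = 0.5*9.81*0.287^2 = 0.40402 m ≈ 40.4 cm

40.4 cm


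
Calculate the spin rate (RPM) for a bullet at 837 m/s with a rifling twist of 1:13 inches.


twist_m = 13*0.0254 = 0.3302 m
spin = v/twist = 837/0.3302 = 2534.827 rev/s
RPM = spin*60 = 2534.827*60 ≈ 152090 RPM

152090 RPM


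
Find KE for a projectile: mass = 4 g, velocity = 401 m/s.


E = 0.5*m*v^2 = 0.5*0.004*401^2 = 321.6 J

321.6 J


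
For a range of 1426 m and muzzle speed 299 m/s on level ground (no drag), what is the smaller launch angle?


sin(2*theta) = R*g/v0^2 = 1426*9.81/299^2 = 0.156475, theta = arcsin(0.156475)/2 = 4.501°

4.501 degrees


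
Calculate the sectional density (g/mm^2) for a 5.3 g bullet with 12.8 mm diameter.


SD = m/d^2 = 5.3/12.8^2 = 0.03235 g/mm^2

0.03235 g/mm^2


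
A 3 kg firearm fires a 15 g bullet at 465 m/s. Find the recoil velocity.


v_recoil = m_p * v_p / m_gun = 0.015 * 465 / 3 = 2.325 m/s

2.325 m/s


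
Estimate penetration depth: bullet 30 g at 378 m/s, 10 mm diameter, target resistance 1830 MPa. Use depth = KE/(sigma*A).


A = pi*(d/2)^2 = pi*(10/2)^2 = 78.5398 mm^2
E = 0.5*m*v^2 = 0.5*0.03*378^2 = 2143.26 J
depth = E/(sigma*A) = 2143.26 J / (1830 MPa * 78.5398 mm^2) = 2143.26/(1830 * 78.5398) m = 0.0149119 m ≈ 14.91 mm

14.91 mm


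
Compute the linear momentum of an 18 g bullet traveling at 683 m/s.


p = m*v = 0.018*683 = 12.29 kg·m/s

12.29 kg·m/s


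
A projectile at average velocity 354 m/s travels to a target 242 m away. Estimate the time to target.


t = d/v = 242/354 = 0.6836 s

0.6836 s


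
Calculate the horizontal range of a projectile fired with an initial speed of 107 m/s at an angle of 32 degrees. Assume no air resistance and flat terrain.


R = v0^2 * sin(2*theta) / g = 107^2 * sin(2*32°) / 9.81 = 1049 m

1049 m


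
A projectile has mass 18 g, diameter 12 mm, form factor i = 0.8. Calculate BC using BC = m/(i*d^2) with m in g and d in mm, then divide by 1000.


BC = m/(i*d^2*1000) = 18/(0.8 * 12^2 * 1000) = 0.0001563

0.0001563


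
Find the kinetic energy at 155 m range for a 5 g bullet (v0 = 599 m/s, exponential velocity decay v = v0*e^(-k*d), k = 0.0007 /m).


v = v0*exp(-k*d) = 599*exp(-0.0007*155) = 537.41 m/s
E = 0.5*m*v^2 = 0.5*0.005*537.41^2 = 722 J

722 J


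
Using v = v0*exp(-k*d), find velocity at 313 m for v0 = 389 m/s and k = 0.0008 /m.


v = v0*exp(-k*d) = 389*exp(-0.0008*313) = 302.8 m/s

302.8 m/s


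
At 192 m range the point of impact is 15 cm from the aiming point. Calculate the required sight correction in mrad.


1 mrad subtends 1 cm per 10 m of range, so adj = error_cm / (dist_m / 10) = 15 / (192/10) = 0.7812 mrad

0.7812 mrad


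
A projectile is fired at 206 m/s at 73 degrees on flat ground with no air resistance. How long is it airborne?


T = 2*v0*sin(theta)/g = 2*206*sin(73°)/9.81 = 40.16 s

40.16 s


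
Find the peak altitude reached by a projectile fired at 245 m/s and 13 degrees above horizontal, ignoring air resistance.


H = (v0*sin(theta))^2 / (2g) = (245*sin(13°))^2 / (2*9.81) = 154.8 m

154.8 m


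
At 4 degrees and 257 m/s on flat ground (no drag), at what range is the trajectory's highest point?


R = v0^2*sin(2*theta)/g = 257^2*sin(2*4°)/9.81 = 937.028 m
apex_dist = R/2 = 937.028/2 = 468.5 m

468.5 m


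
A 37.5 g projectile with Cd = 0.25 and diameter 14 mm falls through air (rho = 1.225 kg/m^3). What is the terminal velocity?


A = pi*(d/2)^2 = pi*(14/2000)^2 = 1.53938e-04 m^2
vt = sqrt(2mg/(Cd*rho*A)) = sqrt(2*0.0375*9.81/(0.25 * 1.225 * 1.53938e-04)) = 124.9 m/s

124.9 m/s


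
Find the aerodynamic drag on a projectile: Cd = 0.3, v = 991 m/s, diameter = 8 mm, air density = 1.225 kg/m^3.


A = pi*(d/2)^2 = pi*(8/2000)^2 = 5.02655e-05 m^2
Fd = 0.5*Cd*rho*A*v^2 = 0.5*0.3*1.225*5.02655e-05*991^2 = 9.071 N

9.071 N


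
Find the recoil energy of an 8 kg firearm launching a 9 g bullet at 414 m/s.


v_r = m_p*v_p/m_gun = 0.009*414/8 = 0.46575 m/s, E_r = 0.5*m_gun*v_r^2 = 0.5*8*0.46575^2 = 0.8677 J

0.8677 J


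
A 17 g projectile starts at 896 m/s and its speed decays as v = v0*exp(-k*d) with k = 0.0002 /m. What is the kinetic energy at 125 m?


v = v0*exp(-k*d) = 896*exp(-0.0002*125) = 873.878 m/s
E = 0.5*m*v^2 = 0.5*0.017*873.878^2 = 6491 J

6491 J


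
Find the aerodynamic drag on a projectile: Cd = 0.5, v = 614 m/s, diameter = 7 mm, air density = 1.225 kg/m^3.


A = pi*(d/2)^2 = pi*(7/2000)^2 = 3.84845e-05 m^2
Fd = 0.5*Cd*rho*A*v^2 = 0.5*0.5*1.225*3.84845e-05*614^2 = 4.443 N

4.443 N


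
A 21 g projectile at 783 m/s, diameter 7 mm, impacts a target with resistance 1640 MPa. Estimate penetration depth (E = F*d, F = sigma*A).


A = pi*(d/2)^2 = pi*(7/2)^2 = 38.4845 mm^2
E = 0.5*m*v^2 = 0.5*0.021*783^2 = 6437.43 J
depth = E/(sigma*A) = 6437.43 J / (1640 MPa * 38.4845 mm^2) = 6437.43/(1640 * 38.4845) m = 0.101996 m ≈ 102 mm

102 mm


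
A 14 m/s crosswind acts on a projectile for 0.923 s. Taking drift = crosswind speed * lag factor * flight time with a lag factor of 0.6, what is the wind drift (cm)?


drift = v_wind * lag * t = 14 * 0.6 * 0.923 = 7.7532 m ≈ 775.3 cm

775.3 cm


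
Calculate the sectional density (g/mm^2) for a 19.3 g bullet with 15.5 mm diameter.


SD = m/d^2 = 19.3/15.5^2 = 0.08033 g/mm^2

0.08033 g/mm^2


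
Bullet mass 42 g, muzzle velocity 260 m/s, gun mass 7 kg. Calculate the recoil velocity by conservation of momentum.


v_recoil = m_p * v_p / m_gun = 0.042 * 260 / 7 = 1.56 m/s

1.56 m/s


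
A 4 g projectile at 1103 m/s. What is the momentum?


p = m*v = 0.004*1103 = 4.412 kg·m/s

4.412 kg·m/s


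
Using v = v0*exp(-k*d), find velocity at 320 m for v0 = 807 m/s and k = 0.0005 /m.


v = v0*exp(-k*d) = 807*exp(-0.0005*320) = 687.7 m/s

687.7 m/s


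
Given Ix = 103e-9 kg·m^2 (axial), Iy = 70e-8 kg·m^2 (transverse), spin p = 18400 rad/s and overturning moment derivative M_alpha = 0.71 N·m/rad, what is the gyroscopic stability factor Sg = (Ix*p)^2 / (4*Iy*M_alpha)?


Sg = Ix^2 * p^2 / (4 * Iy * M_alpha) = (103e-9)^2 * 18400^2 / (4 * 70e-8 * 0.71) = 1.807

1.807


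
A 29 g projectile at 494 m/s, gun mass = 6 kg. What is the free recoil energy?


v_r = m_p*v_p/m_gun = 0.029*494/6 = 2.38767 m/s, E_r = 0.5*m_gun*v_r^2 = 0.5*6*2.38767^2 = 17.1 J

17.1 J


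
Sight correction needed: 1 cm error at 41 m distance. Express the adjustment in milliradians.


1 mrad subtends 1 cm per 10 m of range, so adj = error_cm / (dist_m / 10) = 1 / (41/10) = 0.2439 mrad

0.2439 mrad


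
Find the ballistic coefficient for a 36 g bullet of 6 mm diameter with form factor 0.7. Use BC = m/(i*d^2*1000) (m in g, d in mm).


BC = m/(i*d^2*1000) = 36/(0.7 * 6^2 * 1000) = 0.001429

0.001429


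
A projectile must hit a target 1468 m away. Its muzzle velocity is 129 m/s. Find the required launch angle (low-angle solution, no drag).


sin(2*theta) = R*g/v0^2 = 1468*9.81/129^2 = 0.865398, theta = arcsin(0.865398)/2 = 29.96°

29.96 degrees


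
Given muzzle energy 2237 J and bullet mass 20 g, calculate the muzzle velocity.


v = sqrt(2*E/m) = sqrt(2*2237/0.02) = 473 m/s

473 m/s


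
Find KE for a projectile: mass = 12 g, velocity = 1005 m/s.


E = 0.5*m*v^2 = 0.5*0.012*1005^2 = 6060 J

6060 J


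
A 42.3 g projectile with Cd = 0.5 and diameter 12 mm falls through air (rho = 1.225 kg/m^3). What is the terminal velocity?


A = pi*(d/2)^2 = pi*(12/2000)^2 = 1.13097e-04 m^2
vt = sqrt(2mg/(Cd*rho*A)) = sqrt(2*0.0423*9.81/(0.5 * 1.225 * 1.13097e-04)) = 109.5 m/s

109.5 m/s


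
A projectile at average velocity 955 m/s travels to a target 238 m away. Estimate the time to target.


t = d/v = 238/955 = 0.2492 s

0.2492 s


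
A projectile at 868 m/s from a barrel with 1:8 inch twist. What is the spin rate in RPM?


twist_m = 8*0.0254 = 0.2032 m
spin = v/twist = 868/0.2032 = 4271.654 rev/s
RPM = spin*60 = 4271.654*60 ≈ 256299 RPM

256299 RPM


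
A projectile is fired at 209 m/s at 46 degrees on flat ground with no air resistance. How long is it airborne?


T = 2*v0*sin(theta)/g = 2*209*sin(46°)/9.81 = 30.65 s

30.65 s


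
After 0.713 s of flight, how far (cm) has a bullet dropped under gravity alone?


drop = 0.5*g*t^2 = 0.5*9.81*0.713^2 = 2.49355 m ≈ 249.4 cm

249.4 cm


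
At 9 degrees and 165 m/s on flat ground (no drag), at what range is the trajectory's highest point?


R = v0^2*sin(2*theta)/g = 165^2*sin(2*9°)/9.81 = 857.593 m
apex_dist = R/2 = 857.593/2 = 428.8 m

428.8 m


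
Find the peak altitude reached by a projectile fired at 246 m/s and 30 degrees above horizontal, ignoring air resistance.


H = (v0*sin(theta))^2 / (2g) = (246*sin(30°))^2 / (2*9.81) = 771.1 m

771.1 m


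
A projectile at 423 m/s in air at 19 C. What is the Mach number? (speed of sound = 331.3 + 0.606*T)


a = 331.3 + 0.606*(19) = 342.814 m/s
M = v/a = 423/342.814 = 1.234

1.234


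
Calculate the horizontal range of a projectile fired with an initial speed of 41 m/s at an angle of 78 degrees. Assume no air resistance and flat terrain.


R = v0^2 * sin(2*theta) / g = 41^2 * sin(2*78°) / 9.81 = 69.7 m

69.7 m


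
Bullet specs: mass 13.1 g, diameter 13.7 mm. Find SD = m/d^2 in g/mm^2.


SD = m/d^2 = 13.1/13.7^2 = 0.0698 g/mm^2

0.0698 g/mm^2


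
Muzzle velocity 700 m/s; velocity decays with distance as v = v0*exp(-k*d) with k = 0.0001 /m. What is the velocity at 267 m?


v = v0*exp(-k*d) = 700*exp(-0.0001*267) = 681.6 m/s

681.6 m/s


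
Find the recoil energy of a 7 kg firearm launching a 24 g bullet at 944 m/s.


v_r = m_p*v_p/m_gun = 0.024*944/7 = 3.23657 m/s, E_r = 0.5*m_gun*v_r^2 = 0.5*7*3.23657^2 = 36.66 J

36.66 J


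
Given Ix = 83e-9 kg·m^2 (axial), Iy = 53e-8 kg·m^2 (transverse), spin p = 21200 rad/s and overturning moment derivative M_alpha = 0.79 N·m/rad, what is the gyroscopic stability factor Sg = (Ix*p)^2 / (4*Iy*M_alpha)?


Sg = Ix^2 * p^2 / (4 * Iy * M_alpha) = (83e-9)^2 * 21200^2 / (4 * 53e-8 * 0.79) = 1.849

1.849


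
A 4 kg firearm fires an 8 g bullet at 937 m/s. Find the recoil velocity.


v_recoil = m_p * v_p / m_gun = 0.008 * 937 / 4 = 1.874 m/s

1.874 m/s


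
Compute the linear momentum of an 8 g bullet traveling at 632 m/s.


p = m*v = 0.008*632 = 5.056 kg·m/s

5.056 kg·m/s


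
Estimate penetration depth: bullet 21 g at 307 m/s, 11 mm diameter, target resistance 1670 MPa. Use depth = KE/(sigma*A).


A = pi*(d/2)^2 = pi*(11/2)^2 = 95.0332 mm^2
E = 0.5*m*v^2 = 0.5*0.021*307^2 = 989.615 J
depth = E/(sigma*A) = 989.615 J / (1670 MPa * 95.0332 mm^2) = 989.615/(1670 * 95.0332) m = 0.00623554 m ≈ 6.236 mm

6.236 mm


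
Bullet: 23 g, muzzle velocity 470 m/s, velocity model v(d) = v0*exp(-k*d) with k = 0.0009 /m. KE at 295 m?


v = v0*exp(-k*d) = 470*exp(-0.0009*295) = 360.407 m/s
E = 0.5*m*v^2 = 0.5*0.023*360.407^2 = 1494 J

1494 J


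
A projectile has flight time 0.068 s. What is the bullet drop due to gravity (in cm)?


drop = 0.5*g*t^2 = 0.5*9.81*0.068^2 = 0.0226807 m ≈ 2.268 cm

2.268 cm


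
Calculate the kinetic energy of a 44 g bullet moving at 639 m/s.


E = 0.5*m*v^2 = 0.5*0.044*639^2 = 8983 J

8983 J


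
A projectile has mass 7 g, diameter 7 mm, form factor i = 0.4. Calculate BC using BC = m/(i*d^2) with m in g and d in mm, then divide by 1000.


BC = m/(i*d^2*1000) = 7/(0.4 * 7^2 * 1000) = 0.0003571

0.0003571


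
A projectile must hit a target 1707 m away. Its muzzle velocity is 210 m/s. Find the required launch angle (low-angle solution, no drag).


sin(2*theta) = R*g/v0^2 = 1707*9.81/210^2 = 0.37972, theta = arcsin(0.37972)/2 = 11.16°

11.16 degrees


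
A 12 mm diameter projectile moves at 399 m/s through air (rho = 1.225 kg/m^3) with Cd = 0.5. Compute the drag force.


A = pi*(d/2)^2 = pi*(12/2000)^2 = 1.13097e-04 m^2
Fd = 0.5*Cd*rho*A*v^2 = 0.5*0.5*1.225*1.13097e-04*399^2 = 5.514 N

5.514 N


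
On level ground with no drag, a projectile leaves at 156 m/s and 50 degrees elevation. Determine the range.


R = v0^2 * sin(2*theta) / g = 156^2 * sin(2*50°) / 9.81 = 2443 m

2443 m


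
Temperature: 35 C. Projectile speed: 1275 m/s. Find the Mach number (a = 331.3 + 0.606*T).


a = 331.3 + 0.606*(35) = 352.51 m/s
M = v/a = 1275/352.51 = 3.617

3.617


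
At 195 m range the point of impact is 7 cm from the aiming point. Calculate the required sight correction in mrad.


1 mrad subtends 1 cm per 10 m of range, so adj = error_cm / (dist_m / 10) = 7 / (195/10) = 0.359 mrad

0.359 mrad


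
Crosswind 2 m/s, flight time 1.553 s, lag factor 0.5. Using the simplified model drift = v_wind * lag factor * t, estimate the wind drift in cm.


drift = v_wind * lag * t = 2 * 0.5 * 1.553 = 1.553 m ≈ 155.3 cm

155.3 cm


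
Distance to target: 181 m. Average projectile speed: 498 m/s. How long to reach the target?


t = d/v = 181/498 = 0.3635 s

0.3635 s


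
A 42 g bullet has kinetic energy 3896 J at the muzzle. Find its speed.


v = sqrt(2*E/m) = sqrt(2*3896/0.042) = 430.7 m/s

430.7 m/s


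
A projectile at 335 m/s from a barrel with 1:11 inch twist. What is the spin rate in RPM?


twist_m = 11*0.0254 = 0.2794 m
spin = v/twist = 335/0.2794 = 1198.998 rev/s
RPM = spin*60 = 1198.998*60 ≈ 71940 RPM

71940 RPM


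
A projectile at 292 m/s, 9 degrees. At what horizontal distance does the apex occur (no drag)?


R = v0^2*sin(2*theta)/g = 292^2*sin(2*9°)/9.81 = 2685.83 m
apex_dist = R/2 = 2685.83/2 = 1343 m

1343 m


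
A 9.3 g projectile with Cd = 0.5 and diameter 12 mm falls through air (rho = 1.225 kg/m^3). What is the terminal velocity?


A = pi*(d/2)^2 = pi*(12/2000)^2 = 1.13097e-04 m^2
vt = sqrt(2mg/(Cd*rho*A)) = sqrt(2*0.0093*9.81/(0.5 * 1.225 * 1.13097e-04)) = 51.32 m/s

51.32 m/s


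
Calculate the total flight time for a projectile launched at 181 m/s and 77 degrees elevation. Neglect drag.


T = 2*v0*sin(theta)/g = 2*181*sin(77°)/9.81 = 35.96 s

35.96 s


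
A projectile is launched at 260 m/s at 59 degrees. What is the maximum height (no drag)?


H = (v0*sin(theta))^2 / (2g) = (260*sin(59°))^2 / (2*9.81) = 2532 m

2532 m


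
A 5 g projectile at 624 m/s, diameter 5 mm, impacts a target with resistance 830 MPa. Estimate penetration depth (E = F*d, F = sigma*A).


A = pi*(d/2)^2 = pi*(5/2)^2 = 19.635 mm^2
E = 0.5*m*v^2 = 0.5*0.005*624^2 = 973.44 J
depth = E/(sigma*A) = 973.44 J / (830 MPa * 19.635 mm^2) = 973.44/(830 * 19.635) m = 0.0597312 m ≈ 59.73 mm

59.73 mm


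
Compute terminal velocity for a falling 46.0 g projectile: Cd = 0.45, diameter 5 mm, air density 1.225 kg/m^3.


A = pi*(d/2)^2 = pi*(5/2000)^2 = 1.96350e-05 m^2
vt = sqrt(2mg/(Cd*rho*A)) = sqrt(2*0.046*9.81/(0.45 * 1.225 * 1.96350e-05)) = 288.8 m/s

288.8 m/s


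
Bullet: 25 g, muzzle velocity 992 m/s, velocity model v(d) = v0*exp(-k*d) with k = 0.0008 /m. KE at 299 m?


v = v0*exp(-k*d) = 992*exp(-0.0008*299) = 780.959 m/s
E = 0.5*m*v^2 = 0.5*0.025*780.959^2 = 7624 J

7624 J


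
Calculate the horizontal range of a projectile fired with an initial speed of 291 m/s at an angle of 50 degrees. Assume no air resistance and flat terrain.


R = v0^2 * sin(2*theta) / g = 291^2 * sin(2*50°) / 9.81 = 8501 m

8501 m


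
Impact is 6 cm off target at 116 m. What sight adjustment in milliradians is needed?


1 mrad subtends 1 cm per 10 m of range, so adj = error_cm / (dist_m / 10) = 6 / (116/10) = 0.5172 mrad

0.5172 mrad


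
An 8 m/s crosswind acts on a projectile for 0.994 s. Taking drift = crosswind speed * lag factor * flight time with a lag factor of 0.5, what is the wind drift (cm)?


drift = v_wind * lag * t = 8 * 0.5 * 0.994 = 3.976 m ≈ 397.6 cm

397.6 cm


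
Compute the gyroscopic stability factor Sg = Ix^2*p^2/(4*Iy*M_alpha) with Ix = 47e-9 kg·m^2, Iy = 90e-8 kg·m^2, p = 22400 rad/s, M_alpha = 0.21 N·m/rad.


Sg = Ix^2 * p^2 / (4 * Iy * M_alpha) = (47e-9)^2 * 22400^2 / (4 * 90e-8 * 0.21) = 1.466

1.466


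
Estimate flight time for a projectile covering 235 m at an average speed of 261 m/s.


t = d/v = 235/261 = 0.9004 s

0.9004 s


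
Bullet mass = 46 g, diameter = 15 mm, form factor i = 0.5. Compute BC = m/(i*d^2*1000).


BC = m/(i*d^2*1000) = 46/(0.5 * 15^2 * 1000) = 0.0004089

0.0004089


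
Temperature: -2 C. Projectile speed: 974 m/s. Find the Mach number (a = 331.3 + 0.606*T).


a = 331.3 + 0.606*(-2) = 330.088 m/s
M = v/a = 974/330.088 = 2.951

2.951


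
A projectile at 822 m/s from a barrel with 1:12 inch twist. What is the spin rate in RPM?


twist_m = 12*0.0254 = 0.3048 m
spin = v/twist = 822/0.3048 = 2696.85 rev/s
RPM = spin*60 = 2696.85*60 ≈ 161811 RPM

161811 RPM


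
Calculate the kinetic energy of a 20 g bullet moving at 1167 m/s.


E = 0.5*m*v^2 = 0.5*0.02*1167^2 = 13619 J

13619 J


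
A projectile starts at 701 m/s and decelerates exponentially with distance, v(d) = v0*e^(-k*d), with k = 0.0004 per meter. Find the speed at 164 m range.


v = v0*exp(-k*d) = 701*exp(-0.0004*164) = 656.5 m/s

656.5 m/s


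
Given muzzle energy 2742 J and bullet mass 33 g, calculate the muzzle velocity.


v = sqrt(2*E/m) = sqrt(2*2742/0.033) = 407.7 m/s

407.7 m/s


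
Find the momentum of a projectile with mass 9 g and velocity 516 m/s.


p = m*v = 0.009*516 = 4.644 kg·m/s

4.644 kg·m/s


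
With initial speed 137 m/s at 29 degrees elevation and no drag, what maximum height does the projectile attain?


H = (v0*sin(theta))^2 / (2g) = (137*sin(29°))^2 / (2*9.81) = 224.8 m

224.8 m


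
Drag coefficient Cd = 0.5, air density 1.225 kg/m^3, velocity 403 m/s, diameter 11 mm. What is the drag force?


A = pi*(d/2)^2 = pi*(11/2000)^2 = 9.50332e-05 m^2
Fd = 0.5*Cd*rho*A*v^2 = 0.5*0.5*1.225*9.50332e-05*403^2 = 4.727 N

4.727 N


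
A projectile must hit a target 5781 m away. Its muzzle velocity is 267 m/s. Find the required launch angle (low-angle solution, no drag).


sin(2*theta) = R*g/v0^2 = 5781*9.81/267^2 = 0.795517, theta = arcsin(0.795517)/2 = 26.35°

26.35 degrees


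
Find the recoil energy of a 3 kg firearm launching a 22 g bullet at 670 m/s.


v_r = m_p*v_p/m_gun = 0.022*670/3 = 4.91333 m/s, E_r = 0.5*m_gun*v_r^2 = 0.5*3*4.91333^2 = 36.21 J

36.21 J


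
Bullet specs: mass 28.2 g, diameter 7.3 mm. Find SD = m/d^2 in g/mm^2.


SD = m/d^2 = 28.2/7.3^2 = 0.5292 g/mm^2

0.5292 g/mm^2


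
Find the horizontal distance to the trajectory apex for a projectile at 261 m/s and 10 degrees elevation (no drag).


R = v0^2*sin(2*theta)/g = 261^2*sin(2*10°)/9.81 = 2375 m
apex_dist = R/2 = 2375/2 = 1188 m

1188 m


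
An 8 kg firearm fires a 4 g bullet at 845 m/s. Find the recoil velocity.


v_recoil = m_p * v_p / m_gun = 0.004 * 845 / 8 = 0.4225 m/s

0.4225 m/s


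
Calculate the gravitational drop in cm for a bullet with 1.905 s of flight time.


drop = 0.5*g*t^2 = 0.5*9.81*1.905^2 = 17.8004 m ≈ 1780 cm

1780 cm


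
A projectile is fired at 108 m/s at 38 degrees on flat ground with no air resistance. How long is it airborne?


T = 2*v0*sin(theta)/g = 2*108*sin(38°)/9.81 = 13.56 s

13.56 s


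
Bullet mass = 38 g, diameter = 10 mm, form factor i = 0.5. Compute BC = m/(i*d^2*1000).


BC = m/(i*d^2*1000) = 38/(0.5 * 10^2 * 1000) = 0.00076

0.00076


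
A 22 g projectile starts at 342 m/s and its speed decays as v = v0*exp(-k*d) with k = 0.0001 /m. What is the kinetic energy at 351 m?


v = v0*exp(-k*d) = 342*exp(-0.0001*351) = 330.204 m/s
E = 0.5*m*v^2 = 0.5*0.022*330.204^2 = 1199 J

1199 J


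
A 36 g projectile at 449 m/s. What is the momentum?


p = m*v = 0.036*449 = 16.16 kg·m/s

16.16 kg·m/s


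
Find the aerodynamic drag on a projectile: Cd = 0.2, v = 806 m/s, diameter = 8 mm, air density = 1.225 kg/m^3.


A = pi*(d/2)^2 = pi*(8/2000)^2 = 5.02655e-05 m^2
Fd = 0.5*Cd*rho*A*v^2 = 0.5*0.2*1.225*5.02655e-05*806^2 = 4 N

4 N


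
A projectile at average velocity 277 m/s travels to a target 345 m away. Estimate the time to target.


t = d/v = 345/277 = 1.245 s

1.245 s


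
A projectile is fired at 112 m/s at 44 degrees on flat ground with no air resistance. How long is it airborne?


T = 2*v0*sin(theta)/g = 2*112*sin(44°)/9.81 = 15.86 s

15.86 s


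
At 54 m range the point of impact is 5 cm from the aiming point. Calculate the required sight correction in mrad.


1 mrad subtends 1 cm per 10 m of range, so adj = error_cm / (dist_m / 10) = 5 / (54/10) = 0.9259 mrad

0.9259 mrad


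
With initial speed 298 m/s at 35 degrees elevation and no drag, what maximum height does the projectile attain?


H = (v0*sin(theta))^2 / (2g) = (298*sin(35°))^2 / (2*9.81) = 1489 m

1489 m


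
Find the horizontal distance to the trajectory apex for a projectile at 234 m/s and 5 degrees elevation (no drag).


R = v0^2*sin(2*theta)/g = 234^2*sin(2*5°)/9.81 = 969.244 m
apex_dist = R/2 = 969.244/2 = 484.6 m

484.6 m


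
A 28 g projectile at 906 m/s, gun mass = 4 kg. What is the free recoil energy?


v_r = m_p*v_p/m_gun = 0.028*906/4 = 6.342 m/s, E_r = 0.5*m_gun*v_r^2 = 0.5*4*6.342^2 = 80.44 J

80.44 J


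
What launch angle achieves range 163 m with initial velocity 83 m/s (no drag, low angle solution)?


sin(2*theta) = R*g/v0^2 = 163*9.81/83^2 = 0.232114, theta = arcsin(0.232114)/2 = 6.711°

6.711 degrees


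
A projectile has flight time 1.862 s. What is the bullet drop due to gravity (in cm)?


drop = 0.5*g*t^2 = 0.5*9.81*1.862^2 = 17.0059 m ≈ 1701 cm

1701 cm


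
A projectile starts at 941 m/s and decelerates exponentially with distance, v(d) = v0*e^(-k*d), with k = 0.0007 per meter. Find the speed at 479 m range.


v = v0*exp(-k*d) = 941*exp(-0.0007*479) = 672.9 m/s

672.9 m/s


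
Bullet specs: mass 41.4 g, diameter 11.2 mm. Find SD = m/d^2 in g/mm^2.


SD = m/d^2 = 41.4/11.2^2 = 0.33 g/mm^2

0.33 g/mm^2


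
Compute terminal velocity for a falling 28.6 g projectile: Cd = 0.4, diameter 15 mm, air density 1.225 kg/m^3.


A = pi*(d/2)^2 = pi*(15/2000)^2 = 1.76715e-04 m^2
vt = sqrt(2mg/(Cd*rho*A)) = sqrt(2*0.0286*9.81/(0.4 * 1.225 * 1.76715e-04)) = 80.5 m/s

80.5 m/s


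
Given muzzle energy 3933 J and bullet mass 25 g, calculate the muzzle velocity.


v = sqrt(2*E/m) = sqrt(2*3933/0.025) = 560.9 m/s

560.9 m/s


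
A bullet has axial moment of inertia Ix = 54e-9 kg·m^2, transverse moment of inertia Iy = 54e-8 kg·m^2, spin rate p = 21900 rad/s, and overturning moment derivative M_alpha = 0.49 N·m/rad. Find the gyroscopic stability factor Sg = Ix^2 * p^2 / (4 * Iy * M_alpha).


Sg = Ix^2 * p^2 / (4 * Iy * M_alpha) = (54e-9)^2 * 21900^2 / (4 * 54e-8 * 0.49) = 1.321

1.321


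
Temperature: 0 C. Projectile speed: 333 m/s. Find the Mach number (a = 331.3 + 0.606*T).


a = 331.3 + 0.606*(0) = 331.3 m/s
M = v/a = 333/331.3 = 1.005

1.005


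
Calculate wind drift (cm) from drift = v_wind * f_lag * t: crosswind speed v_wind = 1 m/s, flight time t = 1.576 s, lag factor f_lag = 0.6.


drift = v_wind * lag * t = 1 * 0.6 * 1.576 = 0.9456 m ≈ 94.56 cm

94.56 cm


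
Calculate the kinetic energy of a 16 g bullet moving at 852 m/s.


E = 0.5*m*v^2 = 0.5*0.016*852^2 = 5807 J

5807 J


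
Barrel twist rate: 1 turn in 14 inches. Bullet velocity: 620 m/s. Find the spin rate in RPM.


twist_m = 14*0.0254 = 0.3556 m
spin = v/twist = 620/0.3556 = 1743.532 rev/s
RPM = spin*60 = 1743.532*60 ≈ 104612 RPM

104612 RPM


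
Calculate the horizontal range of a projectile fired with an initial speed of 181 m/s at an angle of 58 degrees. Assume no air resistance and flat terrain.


R = v0^2 * sin(2*theta) / g = 181^2 * sin(2*58°) / 9.81 = 3002 m

3002 m


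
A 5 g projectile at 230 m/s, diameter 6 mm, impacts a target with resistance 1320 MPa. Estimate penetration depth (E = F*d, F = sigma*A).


A = pi*(d/2)^2 = pi*(6/2)^2 = 28.2743 mm^2
E = 0.5*m*v^2 = 0.5*0.005*230^2 = 132.25 J
depth = E/(sigma*A) = 132.25 J / (1320 MPa * 28.2743 mm^2) = 132.25/(1320 * 28.2743) m = 0.00354347 m ≈ 3.543 mm

3.543 mm


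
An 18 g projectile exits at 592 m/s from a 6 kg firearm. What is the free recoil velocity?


v_recoil = m_p * v_p / m_gun = 0.018 * 592 / 6 = 1.776 m/s

1.776 m/s


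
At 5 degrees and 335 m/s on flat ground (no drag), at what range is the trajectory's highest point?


R = v0^2*sin(2*theta)/g = 335^2*sin(2*5°)/9.81 = 1986.51 m
apex_dist = R/2 = 1986.51/2 = 993.3 m

993.3 m


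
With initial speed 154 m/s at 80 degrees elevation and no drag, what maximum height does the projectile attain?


H = (v0*sin(theta))^2 / (2g) = (154*sin(80°))^2 / (2*9.81) = 1172 m

1172 m


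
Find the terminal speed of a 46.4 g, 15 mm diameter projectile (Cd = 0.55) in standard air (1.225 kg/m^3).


A = pi*(d/2)^2 = pi*(15/2000)^2 = 1.76715e-04 m^2
vt = sqrt(2mg/(Cd*rho*A)) = sqrt(2*0.0464*9.81/(0.55 * 1.225 * 1.76715e-04)) = 87.44 m/s

87.44 m/s


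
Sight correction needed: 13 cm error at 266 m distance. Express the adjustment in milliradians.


1 mrad subtends 1 cm per 10 m of range, so adj = error_cm / (dist_m / 10) = 13 / (266/10) = 0.4887 mrad

0.4887 mrad


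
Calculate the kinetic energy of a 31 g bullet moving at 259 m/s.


E = 0.5*m*v^2 = 0.5*0.031*259^2 = 1040 J

1040 J


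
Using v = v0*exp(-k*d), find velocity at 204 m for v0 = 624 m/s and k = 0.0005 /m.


v = v0*exp(-k*d) = 624*exp(-0.0005*204) = 563.5 m/s

563.5 m/s


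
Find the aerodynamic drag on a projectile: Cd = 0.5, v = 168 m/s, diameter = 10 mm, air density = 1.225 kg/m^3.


A = pi*(d/2)^2 = pi*(10/2000)^2 = 7.85398e-05 m^2
Fd = 0.5*Cd*rho*A*v^2 = 0.5*0.5*1.225*7.85398e-05*168^2 = 0.6789 N

0.6789 N


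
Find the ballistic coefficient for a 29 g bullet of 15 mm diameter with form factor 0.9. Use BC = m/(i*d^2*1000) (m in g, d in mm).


BC = m/(i*d^2*1000) = 29/(0.9 * 15^2 * 1000) = 0.0001432

0.0001432


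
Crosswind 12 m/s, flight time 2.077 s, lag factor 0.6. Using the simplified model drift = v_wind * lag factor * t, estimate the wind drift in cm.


drift = v_wind * lag * t = 12 * 0.6 * 2.077 = 14.9544 m ≈ 1495 cm

1495 cm


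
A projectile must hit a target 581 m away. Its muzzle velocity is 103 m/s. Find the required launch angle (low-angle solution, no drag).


sin(2*theta) = R*g/v0^2 = 581*9.81/103^2 = 0.537243, theta = arcsin(0.537243)/2 = 16.25°

16.25 degrees


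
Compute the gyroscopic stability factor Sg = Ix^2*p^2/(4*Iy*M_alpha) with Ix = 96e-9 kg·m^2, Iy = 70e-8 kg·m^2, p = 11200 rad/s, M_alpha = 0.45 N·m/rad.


Sg = Ix^2 * p^2 / (4 * Iy * M_alpha) = (96e-9)^2 * 11200^2 / (4 * 70e-8 * 0.45) = 0.9175

0.9175


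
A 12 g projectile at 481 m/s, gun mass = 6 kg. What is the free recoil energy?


v_r = m_p*v_p/m_gun = 0.012*481/6 = 0.962 m/s, E_r = 0.5*m_gun*v_r^2 = 0.5*6*0.962^2 = 2.776 J

2.776 J


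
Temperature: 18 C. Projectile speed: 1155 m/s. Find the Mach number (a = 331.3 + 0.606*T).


a = 331.3 + 0.606*(18) = 342.208 m/s
M = v/a = 1155/342.208 = 3.375

3.375


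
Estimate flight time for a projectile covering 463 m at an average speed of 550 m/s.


t = d/v = 463/550 = 0.8418 s

0.8418 s


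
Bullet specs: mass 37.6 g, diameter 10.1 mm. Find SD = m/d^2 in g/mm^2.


SD = m/d^2 = 37.6/10.1^2 = 0.3686 g/mm^2

0.3686 g/mm^2


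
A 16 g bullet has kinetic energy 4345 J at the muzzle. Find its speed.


v = sqrt(2*E/m) = sqrt(2*4345/0.016) = 737 m/s

737 m/s


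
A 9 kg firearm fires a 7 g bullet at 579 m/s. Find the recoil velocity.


v_recoil = m_p * v_p / m_gun = 0.007 * 579 / 9 = 0.4503 m/s

0.4503 m/s


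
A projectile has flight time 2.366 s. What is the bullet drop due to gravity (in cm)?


drop = 0.5*g*t^2 = 0.5*9.81*2.366^2 = 27.458 m ≈ 2746 cm

2746 cm


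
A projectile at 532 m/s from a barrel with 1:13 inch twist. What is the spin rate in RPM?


twist_m = 13*0.0254 = 0.3302 m
spin = v/twist = 532/0.3302 = 1611.145 rev/s
RPM = spin*60 = 1611.145*60 ≈ 96669 RPM

96669 RPM


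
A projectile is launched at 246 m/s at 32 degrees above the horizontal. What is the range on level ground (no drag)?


R = v0^2 * sin(2*theta) / g = 246^2 * sin(2*32°) / 9.81 = 5544 m

5544 m


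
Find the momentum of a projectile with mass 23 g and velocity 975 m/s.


p = m*v = 0.023*975 = 22.43 kg·m/s

22.43 kg·m/s


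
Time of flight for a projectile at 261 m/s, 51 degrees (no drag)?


T = 2*v0*sin(theta)/g = 2*261*sin(51°)/9.81 = 41.35 s

41.35 s


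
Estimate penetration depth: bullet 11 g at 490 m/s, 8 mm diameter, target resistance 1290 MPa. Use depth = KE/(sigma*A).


A = pi*(d/2)^2 = pi*(8/2)^2 = 50.2655 mm^2
E = 0.5*m*v^2 = 0.5*0.011*490^2 = 1320.55 J
depth = E/(sigma*A) = 1320.55 J / (1290 MPa * 50.2655 mm^2) = 1320.55/(1290 * 50.2655) m = 0.0203655 m ≈ 20.37 mm

20.37 mm
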